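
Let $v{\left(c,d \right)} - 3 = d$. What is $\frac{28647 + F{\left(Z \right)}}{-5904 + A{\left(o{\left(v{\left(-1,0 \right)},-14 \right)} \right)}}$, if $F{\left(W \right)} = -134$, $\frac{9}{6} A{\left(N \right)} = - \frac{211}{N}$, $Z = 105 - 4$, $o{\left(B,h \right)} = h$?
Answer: $- \frac{598773}{123773} \approx -4.8377$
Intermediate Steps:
$v{\left(c,d \right)} = 3 + d$
$Z = 101$
$A{\left(N \right)} = - \frac{422}{3 N}$ ($A{\left(N \right)} = \frac{2 \left(- \frac{211}{N}\right)}{3} = - \frac{422}{3 N}$)
$\frac{28647 + F{\left(Z \right)}}{-5904 + A{\left(o{\left(v{\left(-1,0 \right)},-14 \right)} \right)}} = \frac{28647 - 134}{-5904 - \frac{422}{3 \left(-14\right)}} = \frac{28513}{-5904 - - \frac{211}{21}} = \frac{28513}{-5904 + \frac{211}{21}} = \frac{28513}{- \frac{123773}{21}} = 28513 \left(- \frac{21}{123773}\right) = - \frac{598773}{123773}$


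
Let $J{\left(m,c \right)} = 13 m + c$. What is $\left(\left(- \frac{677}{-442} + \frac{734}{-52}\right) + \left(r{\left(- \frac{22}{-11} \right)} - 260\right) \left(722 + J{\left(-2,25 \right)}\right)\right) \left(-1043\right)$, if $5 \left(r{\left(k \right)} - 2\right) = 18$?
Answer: $\frac{211411570251}{1105} \approx 1.9132 \cdot 10^{8}$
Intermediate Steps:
$J{\left(m,c \right)} = c + 13 m$
$r{\left(k \right)} = \frac{28}{5}$ ($r{\left(k \right)} = 2 + \frac{1}{5} \cdot 18 = 2 + \frac{18}{5} = \frac{28}{5}$)
$\left(\left(- \frac{677}{-442} + \frac{734}{-52}\right) + \left(r{\left(- \frac{22}{-11} \right)} - 260\right) \left(722 + J{\left(-2,25 \right)}\right)\right) \left(-1043\right) = \left(\left(- \frac{677}{-442} + \frac{734}{-52}\right) + \left(\frac{28}{5} - 260\right) \left(722 + \left(25 + 13 \left(-2\right)\right)\right)\right) \left(-1043\right) = \left(\left(\left(-677\right) \left(- \frac{1}{442}\right) + 734 \left(- \frac{1}{52}\right)\right) - \frac{1272 \left(722 + \left(25 - 26\right)\right)}{5}\right) \left(-1043\right) = \left(\left(\frac{677}{442} - \frac{367}{26}\right) - \frac{1272 \left(722 - 1\right)}{5}\right) \left(-1043\right) = \left(- \frac{2781}{221} - \frac{917112}{5}\right) \left(-1043\right) = \left(- \frac{202695657}{1105}\right) \left(-1043\right) = \frac{211411570251}{1105}$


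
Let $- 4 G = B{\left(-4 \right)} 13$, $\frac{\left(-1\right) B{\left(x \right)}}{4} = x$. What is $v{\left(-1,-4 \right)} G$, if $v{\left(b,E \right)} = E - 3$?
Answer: $364$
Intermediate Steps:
$B{\left(x \right)} = - 4 x$
$v{\left(b,E \right)} = -3 + E$ ($v{\left(b,E \right)} = E - 3 = -3 + E$)
$G = -52$ ($G = - \frac{\left(-4\right) \left(-4\right) 13}{4} = - \frac{16 \cdot 13}{4} = \left(- \frac{1}{4}\right) 208 = -52$)
$v{\left(-1,-4 \right)} G = \left(-3 - 4\right) \left(-52\right) = \left(-7\right) \left(-52\right) = 364$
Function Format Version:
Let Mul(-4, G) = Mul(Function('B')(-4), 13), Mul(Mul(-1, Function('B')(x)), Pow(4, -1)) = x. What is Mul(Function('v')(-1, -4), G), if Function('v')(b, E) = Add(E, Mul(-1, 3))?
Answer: 364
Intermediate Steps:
Function('B')(x) = Mul(-4, x)
Function('v')(b, E) = Add(-3, E) (Function('v')(b, E) = Add(E, -3) = Add(-3, E))
G = -52 (G = Mul(Rational(-1, 4), Mul(Mul(-4, -4), 13)) = Mul(Rational(-1, 4), Mul(16, 13)) = Mul(Rational(-1, 4), 208) = -52)
Mul(Function('v')(-1, -4), G) = Mul(Add(-3, -4), -52) = Mul(-7, -52) = 364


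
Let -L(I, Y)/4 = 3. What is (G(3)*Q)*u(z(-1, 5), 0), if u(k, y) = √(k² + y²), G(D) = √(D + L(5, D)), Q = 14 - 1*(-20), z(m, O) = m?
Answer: 102*I ≈ 102.0*I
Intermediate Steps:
Q = 34 (Q = 14 + 20 = 34)
L(I, Y) = -12 (L(I, Y) = -4*3 = -12)
G(D) = √(-12 + D) (G(D) = √(D - 12) = √(-12 + D))
(G(3)*Q)*u(z(-1, 5), 0) = (√(-12 + 3)*34)*√((-1)² + 0²) = (√(-9)*34)*√(1 + 0) = ((3*I)*34)*√1 = (102*I)*1 = 102*I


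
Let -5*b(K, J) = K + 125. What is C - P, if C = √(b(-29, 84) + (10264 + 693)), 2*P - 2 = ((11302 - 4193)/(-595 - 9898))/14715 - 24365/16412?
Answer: -118726450027/460743013080 + √273445/5 ≈ 104.33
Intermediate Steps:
b(K, J) = -25 - K/5 (b(K, J) = -(K + 125)/5 = -(125 + K)/5 = -25 - K/5)
P = 118726450027/460743013080 (P = 1 + (((11302 - 4193)/(-595 - 9898))/14715 - 24365/16412)/2 = 1 + ((7109/(-10493))*(1/14715) - 24365*1/16412)/2 = 1 + ((7109*(-1/10493))*(1/14715) - 2215/1492)/2 = 1 + (-7109/10493*1/14715 - 2215/1492)/2 = 1 + (-7109/154404495 - 2215/1492)/2 = 1 + (½)*(-342016563053/230371506540) = 1 - 342016563053/460743013080 = 118726450027/460743013080 ≈ 0.25768)
C = √273445/5 (C = √((-25 - ⅕*(-29)) + (10264 + 693)) = √((-25 + 29/5) + 10957) = √(-96/5 + 10957) = √(54689/5) = √273445/5 ≈ 104.58)
C - P = √273445/5 - 1*118726450027/460743013080 = √273445/5 - 118726450027/460743013080 = -118726450027/460743013080 + √273445/5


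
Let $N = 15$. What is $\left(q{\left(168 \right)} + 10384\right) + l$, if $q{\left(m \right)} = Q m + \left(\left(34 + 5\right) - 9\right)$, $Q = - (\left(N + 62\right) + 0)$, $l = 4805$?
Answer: $2283$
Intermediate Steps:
$Q = -77$ ($Q = - (\left(15 + 62\right) + 0) = - (77 + 0) = \left(-1\right) 77 = -77$)
$q{\left(m \right)} = 30 - 77 m$ ($q{\left(m \right)} = - 77 m + \left(\left(34 + 5\right) - 9\right) = - 77 m + \left(39 - 9\right) = - 77 m + 30 = 30 - 77 m$)
$\left(q{\left(168 \right)} + 10384\right) + l = \left(\left(30 - 12936\right) + 10384\right) + 4805 = \left(-12906 + 10384\right) + 4805 = -2522 + 4805 = 2283$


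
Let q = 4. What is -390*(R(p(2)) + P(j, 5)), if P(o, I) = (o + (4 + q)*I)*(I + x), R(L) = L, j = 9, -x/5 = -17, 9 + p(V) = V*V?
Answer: -1717950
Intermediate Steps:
p(V) = -9 + V**2 (p(V) = -9 + V*V = -9 + V**2)
x = 85 (x = -5*(-17) = 85)
P(o, I) = (85 + I)*(o + 8*I) (P(o, I) = (o + (4 + 4)*I)*(I + 85) = (o + 8*I)*(85 + I) = (85 + I)*(o + 8*I))
-390*(R(p(2)) + P(j, 5)) = -390*((-9 + 2**2) + (8*5**2 + 85*9 + 680*5 + 5*9)) = -390*((-9 + 4) + (8*25 + 765 + 3400 + 45)) = -390*(-5 + (200 + 765 + 3400 + 45)) = -390*(-5 + 4410) = -390*4405 = -1717950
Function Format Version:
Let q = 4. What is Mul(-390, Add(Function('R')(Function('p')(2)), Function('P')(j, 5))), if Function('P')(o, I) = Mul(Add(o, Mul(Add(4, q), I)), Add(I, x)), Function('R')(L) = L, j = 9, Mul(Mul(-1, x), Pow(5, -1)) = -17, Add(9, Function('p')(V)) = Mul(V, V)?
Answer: -1717950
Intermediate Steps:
Function('p')(V) = Add(-9, Pow(V, 2)) (Function('p')(V) = Add(-9, Mul(V, V)) = Add(-9, Pow(V, 2)))
x = 85 (x = Mul(-5, -17) = 85)
Function('P')(o, I) = Mul(Add(85, I), Add(o, Mul(8, I))) (Function('P')(o, I) = Mul(Add(o, Mul(Add(4, 4), I)), Add(I, 85)) = Mul(Add(o, Mul(8, I)), Add(85, I)) = Mul(Add(85, I), Add(o, Mul(8, I))))
Mul(-390, Add(Function('R')(Function('p')(2)), Function('P')(j, 5))) = Mul(-390, Add(Add(-9, Pow(2, 2)), Add(Mul(8, Pow(5, 2)), Mul(85, 9), Mul(680, 5), Mul(5, 9)))) = Mul(-390, Add(Add(-9, 4), Add(Mul(8, 25), 765, 3400, 45))) = Mul(-390, Add(-5, Add(200, 765, 3400, 45))) = Mul(-390, Add(-5, 4410)) = Mul(-390, 4405) = -1717950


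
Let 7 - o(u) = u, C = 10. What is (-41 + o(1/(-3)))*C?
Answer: -1010/3 ≈ -336.67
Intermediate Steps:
o(u) = 7 - u
(-41 + o(1/(-3)))*C = (-41 + (7 - 1/(-3)))*10 = (-41 + (7 - 1*(-⅓)))*10 = (-41 + (7 + ⅓))*10 = (-41 + 22/3)*10 = -101/3*10 = -1010/3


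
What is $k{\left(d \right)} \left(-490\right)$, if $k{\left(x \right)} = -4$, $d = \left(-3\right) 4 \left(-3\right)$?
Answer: $1960$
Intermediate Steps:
$d = 36$ ($d = \left(-12\right) \left(-3\right) = 36$)
$k{\left(d \right)} \left(-490\right) = \left(-4\right) \left(-490\right) = 1960$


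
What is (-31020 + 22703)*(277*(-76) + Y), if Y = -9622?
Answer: 255115658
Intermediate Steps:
(-31020 + 22703)*(277*(-76) + Y) = (-31020 + 22703)*(277*(-76) - 9622) = -8317*(-21052 - 9622) = -8317*(-30674) = 255115658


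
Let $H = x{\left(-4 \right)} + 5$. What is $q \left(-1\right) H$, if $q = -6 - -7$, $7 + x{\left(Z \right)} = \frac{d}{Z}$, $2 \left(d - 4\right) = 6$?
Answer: $\frac{15}{4} \approx 3.75$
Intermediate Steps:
$d = 7$ ($d = 4 + \frac{1}{2} \cdot 6 = 4 + 3 = 7$)
$x{\left(Z \right)} = -7 + \frac{7}{Z}$
$q = 1$ ($q = -6 + 7 = 1$)
$H = - \frac{15}{4}$ ($H = \left(-7 + \frac{7}{-4}\right) + 5 = \left(-7 + 7 \left(- \frac{1}{4}\right)\right) + 5 = \left(-7 - \frac{7}{4}\right) + 5 = - \frac{35}{4} + 5 = - \frac{15}{4} \approx -3.75$)
$q \left(-1\right) H = 1 \left(-1\right) \left(- \frac{15}{4}\right) = \left(-1\right) \left(- \frac{15}{4}\right) = \frac{15}{4}$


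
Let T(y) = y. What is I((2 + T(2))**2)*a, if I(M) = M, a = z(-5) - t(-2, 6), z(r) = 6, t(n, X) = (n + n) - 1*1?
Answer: 176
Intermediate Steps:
t(n, X) = -1 + 2*n (t(n, X) = 2*n - 1 = -1 + 2*n)
a = 11 (a = 6 - (-1 + 2*(-2)) = 6 - (-1 - 4) = 6 - 1*(-5) = 6 + 5 = 11)
I((2 + T(2))**2)*a = (2 + 2)**2*11 = 4**2*11 = 16*11 = 176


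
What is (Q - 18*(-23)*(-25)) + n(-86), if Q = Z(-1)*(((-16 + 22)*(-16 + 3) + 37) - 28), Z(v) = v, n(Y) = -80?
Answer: -10361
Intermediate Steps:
Q = 69 (Q = -(((-16 + 22)*(-16 + 3) + 37) - 28) = -((6*(-13) + 37) - 28) = -((-78 + 37) - 28) = -(-41 - 28) = -1*(-69) = 69)
(Q - 18*(-23)*(-25)) + n(-86) = (69 - 18*(-23)*(-25)) - 80 = (69 + 414*(-25)) - 80 = (69 - 10350) - 80 = -10281 - 80 = -10361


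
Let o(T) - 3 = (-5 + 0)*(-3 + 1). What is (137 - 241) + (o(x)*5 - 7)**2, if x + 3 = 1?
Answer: 3260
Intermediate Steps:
x = -2 (x = -3 + 1 = -2)
o(T) = 13 (o(T) = 3 + (-5 + 0)*(-3 + 1) = 3 - 5*(-2) = 3 + 10 = 13)
(137 - 241) + (o(x)*5 - 7)**2 = (137 - 241) + (13*5 - 7)**2 = -104 + (65 - 7)**2 = -104 + 58**2 = -104 + 3364 = 3260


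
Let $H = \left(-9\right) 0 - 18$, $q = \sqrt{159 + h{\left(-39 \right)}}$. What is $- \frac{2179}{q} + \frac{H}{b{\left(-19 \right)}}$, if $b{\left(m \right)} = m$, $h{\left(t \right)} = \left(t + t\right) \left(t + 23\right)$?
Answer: $\frac{18}{19} - \frac{2179 \sqrt{1407}}{1407} \approx -57.144$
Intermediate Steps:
$h{\left(t \right)} = 2 t \left(23 + t\right)$
$q = \sqrt{1407}$ ($q = \sqrt{159 + 2 \left(-39\right) \left(23 - 39\right)} = \sqrt{159 + 2 \left(-39\right) \left(-16\right)} = \sqrt{159 + 1248} = \sqrt{1407} \approx 37.51$)
$H = -18$ ($H = 0 - 18 = -18$)
$- \frac{2179}{q} + \frac{H}{b{\left(-19 \right)}} = - \frac{2179}{\sqrt{1407}} - \frac{18}{-19} = - 2179 \frac{\sqrt{1407}}{1407} - - \frac{18}{19} = - \frac{2179 \sqrt{1407}}{1407} + \frac{18}{19} = \frac{18}{19} - \frac{2179 \sqrt{1407}}{1407}$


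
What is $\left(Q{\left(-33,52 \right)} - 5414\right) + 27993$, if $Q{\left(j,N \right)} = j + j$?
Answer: $22513$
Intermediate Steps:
$Q{\left(j,N \right)} = 2 j$
$\left(Q{\left(-33,52 \right)} - 5414\right) + 27993 = \left(2 \left(-33\right) - 5414\right) + 27993 = \left(-66 - 5414\right) + 27993 = -5480 + 27993 = 22513$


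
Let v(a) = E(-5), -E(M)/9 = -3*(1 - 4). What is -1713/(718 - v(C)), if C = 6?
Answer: -1713/799 ≈ -2.1439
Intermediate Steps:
E(M) = -81 (E(M) = -(-27)*(1 - 4) = -(-27)*(-3) = -9*9 = -81)
v(a) = -81
-1713/(718 - v(C)) = -1713/(718 - 1*(-81)) = -1713/(718 + 81) = -1713/799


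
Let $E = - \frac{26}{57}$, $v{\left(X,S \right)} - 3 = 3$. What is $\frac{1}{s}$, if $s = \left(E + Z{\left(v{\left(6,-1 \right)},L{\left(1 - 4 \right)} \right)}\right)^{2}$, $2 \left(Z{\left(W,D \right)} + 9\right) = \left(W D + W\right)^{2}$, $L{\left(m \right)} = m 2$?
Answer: $\frac{3249}{630562321} \approx 5.1525 \cdot 10^{-6}$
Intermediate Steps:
$v{\left(X,S \right)} = 6$ ($v{\left(X,S \right)} = 3 + 3 = 6$)
$E = - \frac{26}{57}$ ($E = \left(-26\right) \frac{1}{57} = - \frac{26}{57} \approx -0.45614$)
$L{\left(m \right)} = 2 m$
$Z{\left(W,D \right)} = -9 + \frac{\left(W + D W\right)^{2}}{2}$ ($Z{\left(W,D \right)} = -9 + \frac{\left(W D + W\right)^{2}}{2} = -9 + \frac{\left(D W + W\right)^{2}}{2} = -9 + \frac{\left(W + D W\right)^{2}}{2}$)
$s = \frac{630562321}{3249}$ ($s = \left(- \frac{26}{57} - \left(9 - \frac{6^{2} \left(1 + 2 \left(1 - 4\right)\right)^{2}}{2}\right)\right)^{2} = \left(- \frac{26}{57} - \left(9 - 18 \left(1 + 2 \left(-3\right)\right)^{2}\right)\right)^{2} = \left(- \frac{26}{57} - \left(9 - 18 \left(1 - 6\right)^{2}\right)\right)^{2} = \left(- \frac{26}{57} - \left(9 - 18 \left(-5\right)^{2}\right)\right)^{2} = \left(- \frac{26}{57} - \left(9 - 450\right)\right)^{2} = \left(- \frac{26}{57} + \left(-9 + 450\right)\right)^{2} = \left(- \frac{26}{57} + 441\right)^{2} = \left(\frac{25111}{57}\right)^{2} = \frac{630562321}{3249} \approx 1.9408 \cdot 10^{5}$)
$\frac{1}{s} = \frac{1}{\frac{630562321}{3249}} = \frac{3249}{630562321}$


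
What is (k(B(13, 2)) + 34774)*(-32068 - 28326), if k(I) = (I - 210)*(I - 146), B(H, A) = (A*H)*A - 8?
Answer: -3122732164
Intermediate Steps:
B(H, A) = -8 + H*A² (B(H, A) = H*A² - 8 = -8 + H*A²)
k(I) = (-210 + I)*(-146 + I)
(k(B(13, 2)) + 34774)*(-32068 - 28326) = ((30660 + (-8 + 13*2²)² - 356*(-8 + 13*2²)) + 34774)*(-32068 - 28326) = ((30660 + (-8 + 13*4)² - 356*(-8 + 13*4)) + 34774)*(-60394) = ((30660 + (-8 + 52)² - 356*(-8 + 52)) + 34774)*(-60394) = ((30660 + 44² - 356*44) + 34774)*(-60394) = ((30660 + 1936 - 15664) + 34774)*(-60394) = (16932 + 34774)*(-60394) = 51706*(-60394) = -3122732164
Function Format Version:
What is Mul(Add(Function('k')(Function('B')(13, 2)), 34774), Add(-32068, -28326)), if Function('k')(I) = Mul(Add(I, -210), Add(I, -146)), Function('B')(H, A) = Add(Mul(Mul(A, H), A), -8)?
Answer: -3122732164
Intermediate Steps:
Function('B')(H, A) = Add(-8, Mul(H, Pow(A, 2))) (Function('B')(H, A) = Add(Mul(H, Pow(A, 2)), -8) = Add(-8, Mul(H, Pow(A, 2))))
Function('k')(I) = Mul(Add(-210, I), Add(-146, I))
Mul(Add(Function('k')(Function('B')(13, 2)), 34774), Add(-32068, -28326)) = Mul(Add(Add(30660, Pow(Add(-8, Mul(13, Pow(2, 2))), 2), Mul(-356, Add(-8, Mul(13, Pow(2, 2))))), 34774), Add(-32068, -28326)) = Mul(Add(Add(30660, Pow(Add(-8, Mul(13, 4)), 2), Mul(-356, Add(-8, Mul(13, 4)))), 34774), -60394) = Mul(Add(Add(30660, Pow(Add(-8, 52), 2), Mul(-356, Add(-8, 52))), 34774), -60394) = Mul(Add(Add(30660, Pow(44, 2), Mul(-356, 44)), 34774), -60394) = Mul(Add(Add(30660, 1936, -15664), 34774), -60394) = Mul(Add(16932, 34774), -60394) = Mul(51706, -60394) = -3122732164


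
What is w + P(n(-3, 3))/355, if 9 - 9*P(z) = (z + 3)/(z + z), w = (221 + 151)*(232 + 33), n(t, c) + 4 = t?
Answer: 2204741761/22365 ≈ 98580.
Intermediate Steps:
n(t, c) = -4 + t
w = 98580 (w = 372*265 = 98580)
P(z) = 1 - (3 + z)/(18*z) (P(z) = 1 - (z + 3)/(9*(z + z)) = 1 - (3 + z)/(9*(2*z)) = 1 - (3 + z)*1/(2*z)/9 = 1 - (3 + z)/(18*z))
w + P(n(-3, 3))/355 = 98580 + ((-3 + 17*(-4 - 3))/(18*(-4 - 3)))/355 = 98580 + ((1/18)*(-3 + 17*(-7))/(-7))*(1/355) = 98580 + ((1/18)*(-1/7)*(-3 - 119))*(1/355) = 98580 + ((1/18)*(-1/7)*(-122))*(1/355) = 98580 + (61/63)*(1/355) = 98580 + 61/22365 = 2204741761/22365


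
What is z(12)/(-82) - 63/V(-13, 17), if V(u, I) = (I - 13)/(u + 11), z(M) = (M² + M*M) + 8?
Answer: 2287/82 ≈ 27.890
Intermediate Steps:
z(M) = 8 + 2*M² (z(M) = (M² + M²) + 8 = 2*M² + 8 = 8 + 2*M²)
V(u, I) = (-13 + I)/(11 + u)
z(12)/(-82) - 63/V(-13, 17) = (8 + 2*12²)/(-82) - 63*(11 - 13)/(-13 + 17) = (8 + 2*144)*(-1/82) - 63/(4/(-2)) = (8 + 288)*(-1/82) - 63/((-½*4)) = 296*(-1/82) - 63/(-2) = -148/41 - 63*(-½) = -148/41 + 63/2 = 2287/82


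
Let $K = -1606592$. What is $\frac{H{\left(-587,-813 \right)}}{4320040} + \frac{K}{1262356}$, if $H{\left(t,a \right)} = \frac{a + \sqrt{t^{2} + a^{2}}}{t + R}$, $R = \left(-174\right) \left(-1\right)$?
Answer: $- \frac{716610674331103}{563066483770280} - \frac{\sqrt{1005538}}{1784176520} \approx -1.2727$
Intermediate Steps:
$R = 174$
$H{\left(t,a \right)} = \frac{a + \sqrt{a^{2} + t^{2}}}{174 + t}$ ($H{\left(t,a \right)} = \frac{a + \sqrt{t^{2} + a^{2}}}{t + 174} = \frac{a + \sqrt{a^{2} + t^{2}}}{174 + t}$)
$\frac{H{\left(-587,-813 \right)}}{4320040} + \frac{K}{1262356} = \frac{\frac{1}{174 - 587} \left(-813 + \sqrt{\left(-813\right)^{2} + \left(-587\right)^{2}}\right)}{4320040} - \frac{1606592}{1262356} = \frac{-813 + \sqrt{660969 + 344569}}{-413} \cdot \frac{1}{4320040} - \frac{401648}{315589} = - \frac{-813 + \sqrt{1005538}}{413} \cdot \frac{1}{4320040} - \frac{401648}{315589} = \left(\frac{813}{413} - \frac{\sqrt{1005538}}{413}\right) \frac{1}{4320040} - \frac{401648}{315589} = \left(\frac{813}{1784176520} - \frac{\sqrt{1005538}}{1784176520}\right) - \frac{401648}{315589} = - \frac{716610674331103}{563066483770280} - \frac{\sqrt{1005538}}{1784176520}$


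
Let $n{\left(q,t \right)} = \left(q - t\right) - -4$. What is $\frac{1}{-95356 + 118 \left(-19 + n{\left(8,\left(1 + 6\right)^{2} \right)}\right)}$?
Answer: $- \frac{1}{101964} \approx -9.8074 \cdot 10^{-6}$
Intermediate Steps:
$n{\left(q,t \right)} = 4 + q - t$ ($n{\left(q,t \right)} = \left(q - t\right) + 4 = 4 + q - t$)
$\frac{1}{-95356 + 118 \left(-19 + n{\left(8,\left(1 + 6\right)^{2} \right)}\right)} = \frac{1}{-95356 + 118 \left(-19 + \left(4 + 8 - \left(1 + 6\right)^{2}\right)\right)} = \frac{1}{-95356 + 118 \left(-19 + \left(4 + 8 - 7^{2}\right)\right)} = \frac{1}{-95356 + 118 \left(-19 + \left(4 + 8 - 49\right)\right)} = \frac{1}{-95356 + 118 \left(-19 - 37\right)} = \frac{1}{-95356 + 118 \left(-56\right)} = \frac{1}{-95356 - 6608} = \frac{1}{-101964} = - \frac{1}{101964}$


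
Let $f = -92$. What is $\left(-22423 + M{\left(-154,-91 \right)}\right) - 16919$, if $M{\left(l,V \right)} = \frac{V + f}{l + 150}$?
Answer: $- \frac{157185}{4} \approx -39296.0$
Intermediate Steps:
$M{\left(l,V \right)} = \frac{-92 + V}{150 + l}$ ($M{\left(l,V \right)} = \frac{V - 92}{l + 150} = \frac{-92 + V}{150 + l}$)
$\left(-22423 + M{\left(-154,-91 \right)}\right) - 16919 = \left(-22423 + \frac{-92 - 91}{150 - 154}\right) - 16919 = \left(-22423 + \frac{1}{-4} \left(-183\right)\right) - 16919 = \left(-22423 - - \frac{183}{4}\right) - 16919 = \left(-22423 + \frac{183}{4}\right) - 16919 = - \frac{89509}{4} - 16919 = - \frac{157185}{4}$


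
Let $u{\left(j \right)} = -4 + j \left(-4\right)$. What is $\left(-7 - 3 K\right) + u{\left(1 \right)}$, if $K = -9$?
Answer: $12$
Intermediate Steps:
$u{\left(j \right)} = -4 - 4 j$
$\left(-7 - 3 K\right) + u{\left(1 \right)} = \left(-7 - -27\right) - 8 = \left(-7 + 27\right) - 8 = 20 - 8 = 12$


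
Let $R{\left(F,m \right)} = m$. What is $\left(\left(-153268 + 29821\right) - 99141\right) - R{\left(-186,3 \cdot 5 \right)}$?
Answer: $-222603$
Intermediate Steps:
$\left(\left(-153268 + 29821\right) - 99141\right) - R{\left(-186,3 \cdot 5 \right)} = \left(\left(-153268 + 29821\right) - 99141\right) - 3 \cdot 5 = \left(-123447 - 99141\right) - 15 = -222588 - 15 = -222603$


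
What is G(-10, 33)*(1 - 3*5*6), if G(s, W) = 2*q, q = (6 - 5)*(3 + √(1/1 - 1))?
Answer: -534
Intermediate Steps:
q = 3 (q = 1*(3 + √(1*1 - 1)) = 1*(3 + √(1 - 1)) = 1*(3 + √0) = 1*(3 + 0) = 1*3 = 3)
G(s, W) = 6 (G(s, W) = 2*3 = 6)
G(-10, 33)*(1 - 3*5*6) = 6*(1 - 3*5*6) = 6*(1 - 15*6) = 6*(1 - 90) = 6*(-89) = -534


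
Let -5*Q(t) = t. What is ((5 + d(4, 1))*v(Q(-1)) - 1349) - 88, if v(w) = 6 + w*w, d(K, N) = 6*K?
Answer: -31546/25 ≈ -1261.8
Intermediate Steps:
Q(t) = -t/5
v(w) = 6 + w**2
((5 + d(4, 1))*v(Q(-1)) - 1349) - 88 = ((5 + 6*4)*(6 + (-1/5*(-1))**2) - 1349) - 88 = ((5 + 24)*(6 + (1/5)**2) - 1349) - 88 = (29*(6 + 1/25) - 1349) - 88 = (29*(151/25) - 1349) - 88 = (4379/25 - 1349) - 88 = -29346/25 - 88 = -31546/25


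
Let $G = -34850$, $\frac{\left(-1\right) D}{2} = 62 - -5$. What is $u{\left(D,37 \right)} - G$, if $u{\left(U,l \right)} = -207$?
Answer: $34643$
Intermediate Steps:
$D = -134$ ($D = - 2 \left(62 - -5\right) = - 2 \left(62 + 5\right) = \left(-2\right) 67 = -134$)
$u{\left(D,37 \right)} - G = -207 - -34850 = -207 + 34850 = 34643$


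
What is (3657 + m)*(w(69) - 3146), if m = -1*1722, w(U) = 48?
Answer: -5994630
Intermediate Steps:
m = -1722
(3657 + m)*(w(69) - 3146) = (3657 - 1722)*(48 - 3146) = 1935*(-3098) = -5994630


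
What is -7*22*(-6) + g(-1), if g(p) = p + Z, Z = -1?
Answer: 922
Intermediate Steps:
g(p) = -1 + p (g(p) = p - 1 = -1 + p)
-7*22*(-6) + g(-1) = -7*22*(-6) + (-1 - 1) = -154*(-6) - 2 = 924 - 2 = 922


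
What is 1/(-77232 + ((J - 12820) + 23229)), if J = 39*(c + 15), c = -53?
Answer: -1/68305 ≈ -1.4640e-5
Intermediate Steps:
J = -1482 (J = 39*(-53 + 15) = 39*(-38) = -1482)
1/(-77232 + ((J - 12820) + 23229)) = 1/(-77232 + ((-1482 - 12820) + 23229)) = 1/(-77232 + (-14302 + 23229)) = 1/(-77232 + 8927) = 1/(-68305) = -1/68305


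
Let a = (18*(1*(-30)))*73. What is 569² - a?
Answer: 363181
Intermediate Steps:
a = -39420 (a = (18*(-30))*73 = -540*73 = -39420)
569² - a = 569² - 1*(-39420) = 323761 + 39420 = 363181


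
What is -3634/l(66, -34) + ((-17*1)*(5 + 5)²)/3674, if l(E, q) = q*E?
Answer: 216739/187374 ≈ 1.1567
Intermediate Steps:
l(E, q) = E*q
-3634/l(66, -34) + ((-17*1)*(5 + 5)²)/3674 = -3634/(66*(-34)) + ((-17*1)*(5 + 5)²)/3674 = -3634/(-2244) - 17*10²*(1/3674) = -3634*(-1/2244) - 17*100*(1/3674) = 1817/1122 - 1700*1/3674 = 1817/1122 - 850/1837 = 216739/187374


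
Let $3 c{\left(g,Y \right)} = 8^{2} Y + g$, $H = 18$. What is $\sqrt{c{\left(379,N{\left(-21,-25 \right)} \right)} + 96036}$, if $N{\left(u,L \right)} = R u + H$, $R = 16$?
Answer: $\frac{\sqrt{804405}}{3} \approx 298.96$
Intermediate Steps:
$N{\left(u,L \right)} = 18 + 16 u$ ($N{\left(u,L \right)} = 16 u + 18 = 18 + 16 u$)
$c{\left(g,Y \right)} = \frac{g}{3} + \frac{64 Y}{3}$ ($c{\left(g,Y \right)} = \frac{8^{2} Y + g}{3} = \frac{64 Y + g}{3} = \frac{g + 64 Y}{3} = \frac{g}{3} + \frac{64 Y}{3}$)
$\sqrt{c{\left(379,N{\left(-21,-25 \right)} \right)} + 96036} = \sqrt{\left(\frac{1}{3} \cdot 379 + \frac{64 \left(18 + 16 \left(-21\right)\right)}{3}\right) + 96036} = \sqrt{\left(\frac{379}{3} + \frac{64 \left(18 - 336\right)}{3}\right) + 96036} = \sqrt{\left(\frac{379}{3} + \frac{64}{3} \left(-318\right)\right) + 96036} = \sqrt{\left(\frac{379}{3} - 6784\right) + 96036} = \sqrt{- \frac{19973}{3} + 96036} = \sqrt{\frac{268135}{3}} = \frac{\sqrt{804405}}{3}$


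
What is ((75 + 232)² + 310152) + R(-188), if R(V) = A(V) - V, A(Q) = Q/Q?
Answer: 404590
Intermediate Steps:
A(Q) = 1
R(V) = 1 - V
((75 + 232)² + 310152) + R(-188) = ((75 + 232)² + 310152) + (1 - 1*(-188)) = (307² + 310152) + (1 + 188) = (94249 + 310152) + 189 = 404401 + 189 = 404590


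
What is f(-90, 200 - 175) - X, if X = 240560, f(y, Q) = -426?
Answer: -240986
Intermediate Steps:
f(-90, 200 - 175) - X = -426 - 1*240560 = -426 - 240560 = -240986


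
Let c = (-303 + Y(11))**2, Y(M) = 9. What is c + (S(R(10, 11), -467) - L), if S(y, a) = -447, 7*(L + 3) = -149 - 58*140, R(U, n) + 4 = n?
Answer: 610213/7 ≈ 87173.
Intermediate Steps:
R(U, n) = -4 + n
L = -8290/7 (L = -3 + (-149 - 58*140)/7 = -3 + (-149 - 8120)/7 = -3 + (1/7)*(-8269) = -3 - 8269/7 = -8290/7 ≈ -1184.3)
c = 86436 (c = (-303 + 9)**2 = (-294)**2 = 86436)
c + (S(R(10, 11), -467) - L) = 86436 + (-447 - 1*(-8290/7)) = 86436 + (-447 + 8290/7) = 86436 + 5161/7 = 610213/7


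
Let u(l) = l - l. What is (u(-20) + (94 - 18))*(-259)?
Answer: -19684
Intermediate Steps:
u(l) = 0
(u(-20) + (94 - 18))*(-259) = (0 + (94 - 18))*(-259) = (0 + 76)*(-259) = 76*(-259) = -19684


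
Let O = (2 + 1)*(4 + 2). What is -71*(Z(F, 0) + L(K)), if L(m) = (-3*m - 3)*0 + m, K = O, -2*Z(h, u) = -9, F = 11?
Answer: -3195/2 ≈ -1597.5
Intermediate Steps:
Z(h, u) = 9/2 (Z(h, u) = -1/2*(-9) = 9/2)
O = 18 (O = 3*6 = 18)
K = 18
L(m) = m (L(m) = (-3 - 3*m)*0 + m = 0 + m = m)
-71*(Z(F, 0) + L(K)) = -71*(9/2 + 18) = -71*45/2 = -3195/2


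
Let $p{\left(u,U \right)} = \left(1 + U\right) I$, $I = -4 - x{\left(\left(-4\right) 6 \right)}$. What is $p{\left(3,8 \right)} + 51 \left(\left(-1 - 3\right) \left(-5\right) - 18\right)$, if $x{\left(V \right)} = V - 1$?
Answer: $291$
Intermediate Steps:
$x{\left(V \right)} = -1 + V$ ($x{\left(V \right)} = V - 1 = -1 + V$)
$I = 21$ ($I = -4 - \left(-1 - 24\right) = -4 - -25 = -4 + 25 = 21$)
$p{\left(u,U \right)} = 21 + 21 U$ ($p{\left(u,U \right)} = \left(1 + U\right) 21 = 21 + 21 U$)
$p{\left(3,8 \right)} + 51 \left(\left(-1 - 3\right) \left(-5\right) - 18\right) = \left(21 + 21 \cdot 8\right) + 51 \left(\left(-1 - 3\right) \left(-5\right) - 18\right) = \left(21 + 168\right) + 51 \left(\left(-4\right) \left(-5\right) - 18\right) = 189 + 51 \left(20 - 18\right) = 189 + 51 \cdot 2 = 189 + 102 = 291$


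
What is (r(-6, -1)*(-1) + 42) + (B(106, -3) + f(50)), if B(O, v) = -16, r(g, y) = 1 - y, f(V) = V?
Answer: 74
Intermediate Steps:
(r(-6, -1)*(-1) + 42) + (B(106, -3) + f(50)) = ((1 - 1*(-1))*(-1) + 42) + (-16 + 50) = ((1 + 1)*(-1) + 42) + 34 = (2*(-1) + 42) + 34 = (-2 + 42) + 34 = 40 + 34 = 74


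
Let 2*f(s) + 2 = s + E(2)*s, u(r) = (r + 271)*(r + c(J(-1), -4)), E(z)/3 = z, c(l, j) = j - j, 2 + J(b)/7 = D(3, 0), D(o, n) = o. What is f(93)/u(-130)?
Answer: -649/36660 ≈ -0.017703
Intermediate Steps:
J(b) = 7 (J(b) = -14 + 7*3 = -14 + 21 = 7)
c(l, j) = 0
E(z) = 3*z
u(r) = r*(271 + r) (u(r) = (r + 271)*(r + 0) = (271 + r)*r = r*(271 + r))
f(s) = -1 + 7*s/2 (f(s) = -1 + (s + (3*2)*s)/2 = -1 + (s + 6*s)/2 = -1 + (7*s)/2 = -1 + 7*s/2)
f(93)/u(-130) = (-1 + (7/2)*93)/((-130*(271 - 130))) = (-1 + 651/2)/((-130*141)) = (649/2)/(-18330) = (649/2)*(-1/18330) = -649/36660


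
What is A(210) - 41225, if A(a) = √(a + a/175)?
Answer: -41225 + 4*√330/5 ≈ -41211.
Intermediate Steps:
A(a) = 4*√77*√a/35 (A(a) = √(a + a*(1/175)) = √(a + a/175) = √(176*a/175) = 4*√77*√a/35)
A(210) - 41225 = 4*√77*√210/35 - 41225 = 4*√330/5 - 41225 = -41225 + 4*√330/5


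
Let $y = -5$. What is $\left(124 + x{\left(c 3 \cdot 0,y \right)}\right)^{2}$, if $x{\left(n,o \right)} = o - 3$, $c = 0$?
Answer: $13456$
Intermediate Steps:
$x{\left(n,o \right)} = -3 + o$
$\left(124 + x{\left(c 3 \cdot 0,y \right)}\right)^{2} = \left(124 - 8\right)^{2} = 116^{2} = 13456$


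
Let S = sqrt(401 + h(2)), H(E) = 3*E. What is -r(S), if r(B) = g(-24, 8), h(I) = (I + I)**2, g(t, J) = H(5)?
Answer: -15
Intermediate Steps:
g(t, J) = 15 (g(t, J) = 3*5 = 15)
h(I) = 4*I**2 (h(I) = (2*I)**2 = 4*I**2)
S = sqrt(417) (S = sqrt(401 + 4*2**2) = sqrt(401 + 4*4) = sqrt(401 + 16) = sqrt(417) ≈ 20.421)
r(B) = 15
-r(S) = -1*15 = -15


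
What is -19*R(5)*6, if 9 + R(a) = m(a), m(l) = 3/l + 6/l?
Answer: 4104/5 ≈ 820.80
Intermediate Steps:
m(l) = 9/l
R(a) = -9 + 9/a
-19*R(5)*6 = -19*(-9 + 9/5)*6 = -19*(-36/5)*6 = (684/5)*6 = 4104/5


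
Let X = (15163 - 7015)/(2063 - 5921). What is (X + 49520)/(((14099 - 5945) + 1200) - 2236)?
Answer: 15920001/2288437 ≈ 6.9567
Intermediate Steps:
X = -1358/643 (X = 8148/(-3858) = 8148*(-1/3858) = -1358/643 ≈ -2.1120)
(X + 49520)/(((14099 - 5945) + 1200) - 2236) = (-1358/643 + 49520)/(((14099 - 5945) + 1200) - 2236) = 31840002/(643*((8154 + 1200) - 2236)) = 31840002/(643*(9354 - 2236)) = (31840002/643)/7118 = (31840002/643)*(1/7118) = 15920001/2288437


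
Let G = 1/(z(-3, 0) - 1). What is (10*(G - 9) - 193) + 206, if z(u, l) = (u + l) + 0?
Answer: -159/2 ≈ -79.500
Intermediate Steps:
z(u, l) = l + u (z(u, l) = (l + u) + 0 = l + u)
G = -¼ (G = 1/((0 - 3) - 1) = 1/(-3 - 1) = 1/(-4) = -¼ ≈ -0.25000)
(10*(G - 9) - 193) + 206 = (10*(-¼ - 9) - 193) + 206 = (10*(-37/4) - 193) + 206 = (-185/2 - 193) + 206 = -571/2 + 206 = -159/2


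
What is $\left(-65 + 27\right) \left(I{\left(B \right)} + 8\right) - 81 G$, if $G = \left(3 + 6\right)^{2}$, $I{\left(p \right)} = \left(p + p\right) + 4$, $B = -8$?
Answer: $-6409$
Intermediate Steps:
$I{\left(p \right)} = 4 + 2 p$ ($I{\left(p \right)} = 2 p + 4 = 4 + 2 p$)
$G = 81$ ($G = 9^{2} = 81$)
$\left(-65 + 27\right) \left(I{\left(B \right)} + 8\right) - 81 G = \left(-65 + 27\right) \left(\left(4 + 2 \left(-8\right)\right) + 8\right) - 6561 = - 38 \left(\left(4 - 16\right) + 8\right) - 6561 = - 38 \left(-12 + 8\right) - 6561 = \left(-38\right) \left(-4\right) - 6561 = 152 - 6561 = -6409$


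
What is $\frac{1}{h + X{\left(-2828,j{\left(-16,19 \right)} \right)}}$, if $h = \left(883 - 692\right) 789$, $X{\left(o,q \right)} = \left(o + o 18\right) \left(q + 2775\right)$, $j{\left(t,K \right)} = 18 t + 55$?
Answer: $- \frac{1}{136436045} \approx -7.3294 \cdot 10^{-9}$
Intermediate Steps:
$j{\left(t,K \right)} = 55 + 18 t$
$X{\left(o,q \right)} = 19 o \left(2775 + q\right)$ ($X{\left(o,q \right)} = \left(o + 18 o\right) \left(2775 + q\right) = 19 o \left(2775 + q\right)$)
$h = 150699$ ($h = 191 \cdot 789 = 150699$)
$\frac{1}{h + X{\left(-2828,j{\left(-16,19 \right)} \right)}} = \frac{1}{150699 + 19 \left(-2828\right) \left(2775 + \left(55 + 18 \left(-16\right)\right)\right)} = \frac{1}{150699 + 19 \left(-2828\right) \left(2775 + \left(55 - 288\right)\right)} = \frac{1}{150699 + 19 \left(-2828\right) \left(2775 - 233\right)} = \frac{1}{150699 + 19 \left(-2828\right) 2542} = \frac{1}{150699 - 136586744} = \frac{1}{-136436045} = - \frac{1}{136436045}$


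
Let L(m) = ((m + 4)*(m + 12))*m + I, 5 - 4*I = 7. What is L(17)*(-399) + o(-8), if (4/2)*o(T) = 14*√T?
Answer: -8261295/2 + 14*I*√2 ≈ -4.1306e+6 + 19.799*I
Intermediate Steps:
I = -½ (I = 5/4 - ¼*7 = 5/4 - 7/4 = -½ ≈ -0.50000)
o(T) = 7*√T (o(T) = (14*√T)/2 = 7*√T)
L(m) = -½ + m*(4 + m)*(12 + m) (L(m) = ((m + 4)*(m + 12))*m - ½ = ((4 + m)*(12 + m))*m - ½ = m*(4 + m)*(12 + m) - ½ = -½ + m*(4 + m)*(12 + m))
L(17)*(-399) + o(-8) = (-½ + 17³ + 16*17² + 48*17)*(-399) + 7*√(-8) = (-½ + 4913 + 16*289 + 816)*(-399) + 7*(2*I*√2) = (-½ + 4913 + 4624 + 816)*(-399) + 14*I*√2 = (20705/2)*(-399) + 14*I*√2 = -8261295/2 + 14*I*√2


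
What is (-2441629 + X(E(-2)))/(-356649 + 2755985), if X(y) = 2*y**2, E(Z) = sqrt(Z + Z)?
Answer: -2441637/2399336 ≈ -1.0176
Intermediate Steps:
E(Z) = sqrt(2)*sqrt(Z) (E(Z) = sqrt(2*Z) = sqrt(2)*sqrt(Z))
(-2441629 + X(E(-2)))/(-356649 + 2755985) = (-2441629 + 2*(sqrt(2)*sqrt(-2))**2)/(-356649 + 2755985) = (-2441629 + 2*(sqrt(2)*(I*sqrt(2)))**2)/2399336 = (-2441629 + 2*(2*I)**2)*(1/2399336) = (-2441629 + 2*(-4))*(1/2399336) = (-2441629 - 8)*(1/2399336) = -2441637*1/2399336 = -2441637/2399336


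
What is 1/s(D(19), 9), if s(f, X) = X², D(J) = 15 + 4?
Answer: 1/81 ≈ 0.012346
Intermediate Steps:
D(J) = 19
1/s(D(19), 9) = 1/(9²) = 1/81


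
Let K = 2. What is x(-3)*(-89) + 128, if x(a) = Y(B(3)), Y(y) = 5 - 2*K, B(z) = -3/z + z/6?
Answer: 39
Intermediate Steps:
B(z) = -3/z + z/6 (B(z) = -3/z + z*(⅙) = -3/z + z/6)
Y(y) = 1 (Y(y) = 5 - 2*2 = 5 - 4 = 1)
x(a) = 1
x(-3)*(-89) + 128 = 1*(-89) + 128 = -89 + 128 = 39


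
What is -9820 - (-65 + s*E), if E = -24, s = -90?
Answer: -11915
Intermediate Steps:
-9820 - (-65 + s*E) = -9820 - (-65 - 90*(-24)) = -9820 - (-65 + 2160) = -9820 - 1*2095 = -9820 - 2095 = -11915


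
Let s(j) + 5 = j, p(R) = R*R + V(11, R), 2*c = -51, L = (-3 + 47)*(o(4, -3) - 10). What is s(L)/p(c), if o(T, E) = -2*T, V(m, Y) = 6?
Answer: -3188/2625 ≈ -1.2145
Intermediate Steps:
L = -792 (L = (-3 + 47)*(-2*4 - 10) = 44*(-8 - 10) = 44*(-18) = -792)
c = -51/2 (c = (1/2)*(-51) = -51/2 ≈ -25.500)
p(R) = 6 + R**2 (p(R) = R*R + 6 = R**2 + 6 = 6 + R**2)
s(j) = -5 + j
s(L)/p(c) = (-5 - 792)/(6 + (-51/2)**2) = -797/(6 + 2601/4) = -797/2625/4 = -797*4/2625 = -3188/2625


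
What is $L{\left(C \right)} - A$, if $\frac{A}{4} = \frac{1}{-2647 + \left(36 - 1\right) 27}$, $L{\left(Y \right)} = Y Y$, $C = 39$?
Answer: $\frac{1294373}{851} \approx 1521.0$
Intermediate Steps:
$L{\left(Y \right)} = Y^{2}$
$A = - \frac{2}{851}$ ($A = \frac{4}{-2647 + \left(36 - 1\right) 27} = \frac{4}{-2647 + 35 \cdot 27} = \frac{4}{-2647 + 945} = \frac{4}{-1702} = 4 \left(- \frac{1}{1702}\right) = - \frac{2}{851} \approx -0.0023502$)
$L{\left(C \right)} - A = 39^{2} - - \frac{2}{851} = 1521 + \frac{2}{851} = \frac{1294373}{851}$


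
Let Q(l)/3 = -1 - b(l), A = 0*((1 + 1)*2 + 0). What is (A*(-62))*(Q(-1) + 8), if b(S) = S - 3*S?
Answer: 0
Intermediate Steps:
b(S) = -2*S
A = 0 (A = 0*(2*2 + 0) = 0*(4 + 0) = 0*4 = 0)
Q(l) = -3 + 6*l (Q(l) = 3*(-1 - (-2)*l) = 3*(-1 + 2*l) = -3 + 6*l)
(A*(-62))*(Q(-1) + 8) = (0*(-62))*((-3 + 6*(-1)) + 8) = 0*((-3 - 6) + 8) = 0*(-9 + 8) = 0*(-1) = 0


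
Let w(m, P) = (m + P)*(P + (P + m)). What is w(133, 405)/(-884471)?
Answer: -507334/884471 ≈ -0.57360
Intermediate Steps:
w(m, P) = (P + m)*(m + 2*P)
w(133, 405)/(-884471) = (133² + 2*405² + 3*405*133)/(-884471) = (17689 + 2*164025 + 161595)*(-1/884471) = (17689 + 328050 + 161595)*(-1/884471) = 507334*(-1/884471) = -507334/884471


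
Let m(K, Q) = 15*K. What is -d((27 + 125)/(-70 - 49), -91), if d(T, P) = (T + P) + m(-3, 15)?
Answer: 16336/119 ≈ 137.28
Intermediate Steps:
d(T, P) = -45 + P + T (d(T, P) = (T + P) + 15*(-3) = (P + T) - 45 = -45 + P + T)
-d((27 + 125)/(-70 - 49), -91) = -(-45 - 91 + (27 + 125)/(-70 - 49)) = -(-45 - 91 + 152/(-119)) = -(-45 - 91 + 152*(-1/119)) = -(-45 - 91 - 152/119) = -1*(-16336/119) = 16336/119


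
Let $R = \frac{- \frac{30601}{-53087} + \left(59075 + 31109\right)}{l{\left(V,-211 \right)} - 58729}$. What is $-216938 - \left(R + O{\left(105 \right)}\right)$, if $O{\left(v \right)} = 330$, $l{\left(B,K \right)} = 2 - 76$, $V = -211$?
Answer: $- \frac{226078422023713}{1040558287} \approx -2.1727 \cdot 10^{5}$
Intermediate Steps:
$l{\left(B,K \right)} = -74$
$R = - \frac{1595876203}{1040558287}$ ($R = \frac{- \frac{30601}{-53087} + \left(59075 + 31109\right)}{-74 - 58729} = \frac{\left(-30601\right) \left(- \frac{1}{53087}\right) + 90184}{-58803} = \left(\frac{30601}{53087} + 90184\right) \left(- \frac{1}{58803}\right) = \frac{4787628609}{53087} \left(- \frac{1}{58803}\right) = - \frac{1595876203}{1040558287} \approx -1.5337$)
$-216938 - \left(R + O{\left(105 \right)}\right) = -216938 - \left(- \frac{1595876203}{1040558287} + 330\right) = -216938 - \frac{341788358507}{1040558287} = - \frac{226078422023713}{1040558287}$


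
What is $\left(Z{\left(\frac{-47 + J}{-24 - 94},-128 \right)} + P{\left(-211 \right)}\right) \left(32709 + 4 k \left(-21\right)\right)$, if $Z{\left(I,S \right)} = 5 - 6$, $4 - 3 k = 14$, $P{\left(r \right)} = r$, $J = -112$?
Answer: $-6993668$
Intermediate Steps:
$k = - \frac{10}{3}$ ($k = \frac{4}{3} - \frac{14}{3} = - \frac{10}{3} \approx -3.3333$)
$Z{\left(I,S \right)} = -1$ ($Z{\left(I,S \right)} = 5 - 6 = -1$)
$\left(Z{\left(\frac{-47 + J}{-24 - 94},-128 \right)} + P{\left(-211 \right)}\right) \left(32709 + 4 k \left(-21\right)\right) = \left(-1 - 211\right) \left(32709 + 4 \left(- \frac{10}{3}\right) \left(-21\right)\right) = - 212 \left(32709 - -280\right) = - 212 \left(32709 + 280\right) = \left(-212\right) 32989 = -6993668$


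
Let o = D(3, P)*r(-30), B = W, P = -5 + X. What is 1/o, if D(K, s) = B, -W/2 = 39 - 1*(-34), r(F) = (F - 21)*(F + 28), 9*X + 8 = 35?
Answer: -1/14892 ≈ -6.7150e-5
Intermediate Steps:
X = 3 (X = -8/9 + (1/9)*35 = -8/9 + 35/9 = 3)
P = -2 (P = -5 + 3 = -2)
r(F) = (-21 + F)*(28 + F)
W = -146 (W = -2*(39 - 1*(-34)) = -2*(39 + 34) = -2*73 = -146)
B = -146
D(K, s) = -146
o = -14892 (o = -146*(-588 + (-30)**2 + 7*(-30)) = -146*(-588 + 900 - 210) = -146*102 = -14892)
1/o = 1/(-14892) = -1/14892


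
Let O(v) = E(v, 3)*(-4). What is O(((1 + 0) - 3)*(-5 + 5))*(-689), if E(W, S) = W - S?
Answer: -8268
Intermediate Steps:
O(v) = 12 - 4*v (O(v) = (v - 1*3)*(-4) = (v - 3)*(-4) = (-3 + v)*(-4) = 12 - 4*v)
O(((1 + 0) - 3)*(-5 + 5))*(-689) = (12 - 4*((1 + 0) - 3)*(-5 + 5))*(-689) = (12 - 4*(1 - 3)*0)*(-689) = (12 - (-8)*0)*(-689) = (12 - 4*0)*(-689) = (12 + 0)*(-689) = 12*(-689) = -8268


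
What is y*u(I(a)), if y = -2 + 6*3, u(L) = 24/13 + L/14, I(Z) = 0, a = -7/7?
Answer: 384/13 ≈ 29.538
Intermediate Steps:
a = -1 (a = -7*⅐ = -1)
u(L) = 24/13 + L/14 (u(L) = 24*(1/13) + L*(1/14) = 24/13 + L/14)
y = 16 (y = -2 + 18 = 16)
y*u(I(a)) = 16*(24/13 + (1/14)*0) = 16*(24/13 + 0) = 16*(24/13) = 384/13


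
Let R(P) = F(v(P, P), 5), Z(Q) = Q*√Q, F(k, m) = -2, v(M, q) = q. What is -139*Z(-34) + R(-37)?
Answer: -2 + 4726*I*√34 ≈ -2.0 + 27557.0*I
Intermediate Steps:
Z(Q) = Q^(3/2)
R(P) = -2
-139*Z(-34) + R(-37) = -(-4726)*I*√34 - 2 = 4726*I*√34 - 2 = -2 + 4726*I*√34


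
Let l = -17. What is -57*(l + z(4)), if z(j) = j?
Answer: 741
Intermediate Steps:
-57*(l + z(4)) = -57*(-17 + 4) = -57*(-13) = 741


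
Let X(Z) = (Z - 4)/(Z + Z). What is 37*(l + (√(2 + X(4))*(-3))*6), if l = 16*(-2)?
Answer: -1184 - 666*√2 ≈ -2125.9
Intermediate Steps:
l = -32
X(Z) = (-4 + Z)/(2*Z) (X(Z) = (-4 + Z)/((2*Z)) = (-4 + Z)*(1/(2*Z)) = (-4 + Z)/(2*Z))
37*(l + (√(2 + X(4))*(-3))*6) = 37*(-32 + (√(2 + (½)*(-4 + 4)/4)*(-3))*6) = 37*(-32 + (√(2 + (½)*(¼)*0)*(-3))*6) = 37*(-32 + (√(2 + 0)*(-3))*6) = 37*(-32 + (√2*(-3))*6) = 37*(-32 - 3*√2*6) = 37*(-32 - 18*√2) = -1184 - 666*√2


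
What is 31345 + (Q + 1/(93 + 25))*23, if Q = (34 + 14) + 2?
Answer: 3834433/118 ≈ 32495.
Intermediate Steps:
Q = 50 (Q = 48 + 2 = 50)
31345 + (Q + 1/(93 + 25))*23 = 31345 + (50 + 1/(93 + 25))*23 = 31345 + (50 + 1/118)*23 = 31345 + (5901/118)*23 = 31345 + 135723/118 = 3834433/118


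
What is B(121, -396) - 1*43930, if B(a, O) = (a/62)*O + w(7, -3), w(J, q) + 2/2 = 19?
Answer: -1385230/31 ≈ -44685.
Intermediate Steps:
w(J, q) = 18 (w(J, q) = -1 + 19 = 18)
B(a, O) = 18 + O*a/62 (B(a, O) = (a/62)*O + 18 = O*a/62 + 18 = 18 + O*a/62)
B(121, -396) - 1*43930 = (18 + (1/62)*(-396)*121) - 1*43930 = (18 - 23958/31) - 43930 = -23400/31 - 43930 = -1385230/31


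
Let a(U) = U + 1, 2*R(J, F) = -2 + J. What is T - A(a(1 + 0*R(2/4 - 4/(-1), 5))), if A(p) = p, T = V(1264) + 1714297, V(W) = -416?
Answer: 1713879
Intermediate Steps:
R(J, F) = -1 + J/2 (R(J, F) = (-2 + J)/2 = -1 + J/2)
T = 1713881 (T = -416 + 1714297 = 1713881)
a(U) = 1 + U
T - A(a(1 + 0*R(2/4 - 4/(-1), 5))) = 1713881 - (1 + (1 + 0*(-1 + (2/4 - 4/(-1))/2))) = 1713881 - (1 + (1 + 0*(-1 + (2*(¼) - 4*(-1))/2))) = 1713881 - (1 + (1 + 0*(-1 + (½ + 4)/2))) = 1713881 - (1 + (1 + 0*(-1 + (½)*(9/2)))) = 1713881 - (1 + (1 + 0*(-1 + 9/4))) = 1713881 - (1 + (1 + 0*(5/4))) = 1713881 - (1 + (1 + 0)) = 1713881 - (1 + 1) = 1713881 - 1*2 = 1713881 - 2 = 1713879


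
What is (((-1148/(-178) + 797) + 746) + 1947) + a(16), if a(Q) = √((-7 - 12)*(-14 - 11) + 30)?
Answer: 311184/89 + √505 ≈ 3518.9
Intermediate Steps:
a(Q) = √505 (a(Q) = √(-19*(-25) + 30) = √(475 + 30) = √505)
(((-1148/(-178) + 797) + 746) + 1947) + a(16) = (((-1148/(-178) + 797) + 746) + 1947) + √505 = (((-1148*(-1/178) + 797) + 746) + 1947) + √505 = (((574/89 + 797) + 746) + 1947) + √505 = ((71507/89 + 746) + 1947) + √505 = (137901/89 + 1947) + √505 = 311184/89 + √505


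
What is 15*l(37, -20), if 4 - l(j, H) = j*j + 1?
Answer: -20490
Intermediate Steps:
l(j, H) = 3 - j**2 (l(j, H) = 4 - (j*j + 1) = 4 - (j**2 + 1) = 4 - (1 + j**2) = 4 + (-1 - j**2) = 3 - j**2)
15*l(37, -20) = 15*(3 - 1*37**2) = 15*(3 - 1*1369) = 15*(3 - 1369) = 15*(-1366) = -20490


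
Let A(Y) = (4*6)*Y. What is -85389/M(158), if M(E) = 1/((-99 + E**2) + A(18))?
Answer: -2160085533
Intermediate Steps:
A(Y) = 24*Y
M(E) = 1/(333 + E**2) (M(E) = 1/((-99 + E**2) + 24*18) = 1/((-99 + E**2) + 432) = 1/(333 + E**2))
-85389/M(158) = -85389/(1/(333 + 158**2)) = -85389/(1/(333 + 24964)) = -85389/(1/25297) = -85389/1/25297 = -85389*25297 = -2160085533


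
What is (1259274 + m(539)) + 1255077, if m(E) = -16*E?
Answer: 2505727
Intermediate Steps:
(1259274 + m(539)) + 1255077 = (1259274 - 16*539) + 1255077 = (1259274 - 8624) + 1255077 = 1250650 + 1255077 = 2505727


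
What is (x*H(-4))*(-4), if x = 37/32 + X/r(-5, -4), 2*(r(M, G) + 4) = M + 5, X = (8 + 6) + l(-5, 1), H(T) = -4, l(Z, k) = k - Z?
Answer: -123/2 ≈ -61.500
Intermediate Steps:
X = 20 (X = (8 + 6) + (1 - 1*(-5)) = 14 + (1 + 5) = 14 + 6 = 20)
r(M, G) = -3/2 + M/2 (r(M, G) = -4 + (M + 5)/2 = -4 + (5 + M)/2 = -4 + (5/2 + M/2) = -3/2 + M/2)
x = -123/32 (x = 37/32 + 20/(-3/2 + (½)*(-5)) = 37*(1/32) + 20/(-3/2 - 5/2) = 37/32 + 20/(-4) = 37/32 + 20*(-¼) = 37/32 - 5 = -123/32 ≈ -3.8438)
(x*H(-4))*(-4) = -123/32*(-4)*(-4) = (123/8)*(-4) = -123/2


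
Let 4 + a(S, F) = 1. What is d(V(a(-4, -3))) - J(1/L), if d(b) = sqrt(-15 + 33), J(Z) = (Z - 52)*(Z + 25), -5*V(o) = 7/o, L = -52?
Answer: 3513795/2704 + 3*sqrt(2) ≈ 1303.7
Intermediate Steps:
a(S, F) = -3 (a(S, F) = -4 + 1 = -3)
V(o) = -7/(5*o)
J(Z) = (-52 + Z)*(25 + Z)
d(b) = 3*sqrt(2) (d(b) = sqrt(18) = 3*sqrt(2))
d(V(a(-4, -3))) - J(1/L) = 3*sqrt(2) - (-1300 + (1/(-52))**2 - 27/(-52)) = 3*sqrt(2) - (-1300 + (-1/52)**2 - 27*(-1/52)) = 3*sqrt(2) - (-1300 + 1/2704 + 27/52) = 3*sqrt(2) - 1*(-3513795/2704) = 3*sqrt(2) + 3513795/2704 = 3513795/2704 + 3*sqrt(2)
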